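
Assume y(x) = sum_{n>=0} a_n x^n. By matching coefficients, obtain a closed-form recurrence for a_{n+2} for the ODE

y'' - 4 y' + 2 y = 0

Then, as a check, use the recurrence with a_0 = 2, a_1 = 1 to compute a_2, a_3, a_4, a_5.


Substitute y = sum_n a_n x^n.
y''(x) has coefficient (n+2)(n+1) a_{n+2} at x^n;
-4 y'(x) has coefficient -4 (n+1) a_{n+1} at x^n;
2 y(x) has coefficient 2 a_n at x^n.
Matching x^n: (n+2)(n+1) a_{n+2} - 4 (n+1) a_{n+1} + 2 a_n = 0.
Thus a_{n+2} = [4 (n+1) a_{n+1} - 2 a_n] / ((n+1)(n+2)).

Check with a_0 = 2, a_1 = 1 (apply the recurrence for n = 0, 1, 2, 3): a_0 = 2, a_1 = 1, a_2 = 0, a_3 = -1/3, a_4 = -1/3, a_5 = -7/30.

a_(n+2) = [4 (n+1) a_(n+1) - 2 a_n] / ((n+1)(n+2)); check: a_0 = 2, a_1 = 1, a_2 = 0, a_3 = -1/3, a_4 = -1/3, a_5 = -7/30


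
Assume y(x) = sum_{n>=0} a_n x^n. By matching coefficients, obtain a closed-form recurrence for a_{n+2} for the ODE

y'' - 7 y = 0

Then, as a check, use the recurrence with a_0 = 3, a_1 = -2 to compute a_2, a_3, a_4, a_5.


Substitute y = sum_n a_n x^n into y'' + (const) y = 0.
y''(x) = sum_{n>=0} (n+2)(n+1) a_{n+2} x^n.
The ODE becomes sum_n [(n+2)(n+1) a_{n+2} - 7 a_n] x^n = 0.
Setting each coefficient to zero gives the recurrence:
  (n+2)(n+1) a_{n+2} - 7 a_n = 0,
  a_{n+2} = 7 / ((n+1)(n+2)) a_n.

Check with a_0 = 3, a_1 = -2 (apply the recurrence for n = 0, 1, 2, 3): a_0 = 3, a_1 = -2, a_2 = 21/2, a_3 = -7/3, a_4 = 49/8, a_5 = -49/60.

a_{n+2} = 7/((n+1)(n+2)) * a_n; check: a_0 = 3, a_1 = -2, a_2 = 21/2, a_3 = -7/3, a_4 = 49/8, a_5 = -49/60


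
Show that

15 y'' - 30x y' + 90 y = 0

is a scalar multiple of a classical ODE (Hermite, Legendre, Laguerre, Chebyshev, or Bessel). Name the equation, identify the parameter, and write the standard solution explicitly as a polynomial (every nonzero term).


All three coefficients share the factor 15; dividing through by 15 gives  y'' - 2x y' + 6 y = 0.
This matches the Hermite equation y'' - 2x y' + 2n y = 0 with 2n = 6, so n = 3; the polynomial solution is H_3(x).
With y = sum_k a_k x^k, matching x^k gives (k+2)(k+1) a_{k+2} = 2(k - n) a_k = 2(k - 3) a_k. The right side vanishes at k = 3, so the series with the parity of 3 terminates at degree 3.
Standard normalization: leading coefficient of H_n is 2^n, so a_3 = 2^3 = 8. Work downward with a_k = (k+1)(k+2) a_{k+2} / (2(k - n)):
  a_1 = (2)(3)(8) / (2(1 - 3)) = 48/(-4) = -12
Hence H_3(x) = 8 x^3 - 12 x.

H_3(x); series = 8 x^3 - 12 x


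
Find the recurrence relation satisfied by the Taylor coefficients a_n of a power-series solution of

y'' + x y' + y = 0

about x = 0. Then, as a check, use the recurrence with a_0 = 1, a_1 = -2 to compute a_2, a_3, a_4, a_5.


Substitute y = sum_n a_n x^n.
y''(x) has coefficient (n+2)(n+1) a_{n+2} at x^n;
x y'(x) has coefficient n a_n at x^n (shift);
y(x) has coefficient 1 a_n at x^n.
Matching x^n: (n+2)(n+1) a_{n+2} + (n + 1) a_n = 0.
Thus a_{n+2} = (-n - 1) / ((n+1)(n+2)) * a_n.

Check with a_0 = 1, a_1 = -2 (apply the recurrence for n = 0, 1, 2, 3): a_0 = 1, a_1 = -2, a_2 = -1/2, a_3 = 2/3, a_4 = 1/8, a_5 = -2/15.

a_(n+2) = (-n - 1) / ((n+1)(n+2)) * a_n; check: a_0 = 1, a_1 = -2, a_2 = -1/2, a_3 = 2/3, a_4 = 1/8, a_5 = -2/15


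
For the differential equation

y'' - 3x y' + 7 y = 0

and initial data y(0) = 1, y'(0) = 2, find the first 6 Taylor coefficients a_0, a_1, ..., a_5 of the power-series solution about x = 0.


Ansatz: y(x) = sum_{n>=0} a_n x^n, so y'(x) = sum_{n>=1} n a_n x^(n-1) and y''(x) = sum_{n>=2} n(n-1) a_n x^(n-2).
Substitute into P(x) y'' + Q(x) y' + R(x) y = 0 with P(x) = 1, Q(x) = -3x, R(x) = 7, and match powers of x.
Initial conditions: a_0 = 1, a_1 = 2.
Setting the coefficient of each power of x to zero and solving order by order (substituting the coefficients already found):
  x^0: 2 a_2 + 7 a_0 = 0  ->  2 a_2 = -7 a_0 = -7  ->  a_2 = -7/2
  x^1: 6 a_3 + 4 a_1 = 0  ->  6 a_3 = -4 a_1 = -8  ->  a_3 = -4/3
  x^2: 12 a_4 + a_2 = 0  ->  12 a_4 = -a_2 = 7/2  ->  a_4 = 7/24
  x^3: 20 a_5 - 2 a_3 = 0  ->  20 a_5 = 2 a_3 = -8/3  ->  a_5 = -2/15
Truncated series: y(x) = 1 + 2 x - (7/2) x^2 - (4/3) x^3 + (7/24) x^4 - (2/15) x^5 + O(x^6).

a_0 = 1; a_1 = 2; a_2 = -7/2; a_3 = -4/3; a_4 = 7/24; a_5 = -2/15


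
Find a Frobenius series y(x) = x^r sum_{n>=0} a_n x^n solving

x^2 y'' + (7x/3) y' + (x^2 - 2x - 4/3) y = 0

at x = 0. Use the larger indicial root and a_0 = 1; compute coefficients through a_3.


Write in Frobenius form y'' + (p(x)/x) y' + (q(x)/x^2) y = 0:
  p(x) = 7/3,  q(x) = x^2 - 2x - 4/3.
Indicial equation: r(r-1) + (7/3) r + (-4/3) = 0 -> roots r_1 = 2/3, r_2 = -2.
Take r = r_1 = 2/3. Let y(x) = x^r sum_{n>=0} a_n x^n with a_0 = 1.
Substitute y = x^r sum a_n x^n and match x^{r+n}. The recurrence is
  D(n) a_n - 2 a_{n-1} + 1 a_{n-2} = 0,  where D(n) = (r+n)(r+n-1) + (7/3)(r+n) + (-4/3).
  a_n = [2 a_{n-1} - 1 a_{n-2}] / D(n).
Since the indicial polynomial factors as (r - r_1)(r - r_2), D(n) = (r_1 + n - r_1)(r_1 + n - r_2) = n(n + 8/3).
Evaluating step by step (a_0 = 1):
  n = 1: D(1) = 1(1 + 8/3) = 11/3; numerator = 2(1) = 2; a_1 = (2)/(11/3) = 6/11
  n = 2: D(2) = 2(2 + 8/3) = 28/3; numerator = 2(6/11) - 1(1) = 1/11; a_2 = (1/11)/(28/3) = 3/308
  n = 3: D(3) = 3(3 + 8/3) = 17; numerator = 2(3/308) - 1(6/11) = -81/154; a_3 = (-81/154)/(17) = -81/2618

r = 2/3; a_0 = 1; a_1 = 6/11; a_2 = 3/308; a_3 = -81/2618


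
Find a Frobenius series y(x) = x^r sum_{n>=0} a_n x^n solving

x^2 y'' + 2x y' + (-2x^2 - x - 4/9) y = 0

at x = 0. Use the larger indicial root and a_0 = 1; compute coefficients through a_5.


Write in Frobenius form y'' + (p(x)/x) y' + (q(x)/x^2) y = 0:
  p(x) = 2,  q(x) = -2x^2 - x - 4/9.
Indicial equation: r(r-1) + (2) r + (-4/9) = 0 -> roots r_1 = 1/3, r_2 = -4/3.
Take r = r_1 = 1/3. Let y(x) = x^r sum_{n>=0} a_n x^n with a_0 = 1.
Substitute y = x^r sum a_n x^n and match x^{r+n}. The recurrence is
  D(n) a_n - 1 a_{n-1} - 2 a_{n-2} = 0,  where D(n) = (r+n)(r+n-1) + (2)(r+n) + (-4/9).
  a_n = [1 a_{n-1} + 2 a_{n-2}] / D(n).
Since the indicial polynomial factors as (r - r_1)(r - r_2), D(n) = (r_1 + n - r_1)(r_1 + n - r_2) = n(n + 5/3).
Evaluating step by step (a_0 = 1):
  n = 1: D(1) = 1(1 + 5/3) = 8/3; numerator = 1(1) = 1; a_1 = (1)/(8/3) = 3/8
  n = 2: D(2) = 2(2 + 5/3) = 22/3; numerator = 1(3/8) + 2(1) = 19/8; a_2 = (19/8)/(22/3) = 57/176
  n = 3: D(3) = 3(3 + 5/3) = 14; numerator = 1(57/176) + 2(3/8) = 189/176; a_3 = (189/176)/(14) = 27/352
  n = 4: D(4) = 4(4 + 5/3) = 68/3; numerator = 1(27/352) + 2(57/176) = 255/352; a_4 = (255/352)/(68/3) = 45/1408
  n = 5: D(5) = 5(5 + 5/3) = 100/3; numerator = 1(45/1408) + 2(27/352) = 261/1408; a_5 = (261/1408)/(100/3) = 783/140800

r = 1/3; a_0 = 1; a_1 = 3/8; a_2 = 57/176; a_3 = 27/352; a_4 = 45/1408; a_5 = 783/140800


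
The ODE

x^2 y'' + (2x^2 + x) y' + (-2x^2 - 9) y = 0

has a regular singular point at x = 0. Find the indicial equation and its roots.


Divide by x^2 to reach normal form y'' + P_1(x) y' + P_2(x) y = 0 with P_1(x) = 2 + 1/x and P_2(x) = -2 - 9/x^2.
x = 0 is a singular point because the y'-coefficient 2 + 1/x has a pole at x = 0 and the y-coefficient -2 - 9/x^2 has a pole at x = 0.
It is a regular singular point because x P_1(x) = p(x) = 2x + 1 and x^2 P_2(x) = q(x) = -2x^2 - 9 are polynomials, hence analytic at x = 0.
p(0) = 1,  q(0) = -9.
Indicial equation: r(r-1) + p(0) r + q(0) = 0, i.e. r^2 + (p(0) - 1) r + q(0) = 0, i.e. r^2 - 9 = 0.
Discriminant: (0)^2 - 4(-9) = 36, so r = (0 ± 6)/2.
Solving: r_1 = 3, r_2 = -3.

indicial: r^2 - 9 = 0; roots r_1 = 3, r_2 = -3


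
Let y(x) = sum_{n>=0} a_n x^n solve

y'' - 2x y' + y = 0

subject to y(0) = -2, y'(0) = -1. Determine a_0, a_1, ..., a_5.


Ansatz: y(x) = sum_{n>=0} a_n x^n, so y'(x) = sum_{n>=1} n a_n x^(n-1) and y''(x) = sum_{n>=2} n(n-1) a_n x^(n-2).
Substitute into P(x) y'' + Q(x) y' + R(x) y = 0 with P(x) = 1, Q(x) = -2x, R(x) = 1, and match powers of x.
Initial conditions: a_0 = -2, a_1 = -1.
Setting the coefficient of each power of x to zero and solving order by order (substituting the coefficients already found):
  x^0: 2 a_2 + a_0 = 0  ->  2 a_2 = -a_0 = 2  ->  a_2 = 1
  x^1: 6 a_3 - a_1 = 0  ->  6 a_3 = a_1 = -1  ->  a_3 = -1/6
  x^2: 12 a_4 - 3 a_2 = 0  ->  12 a_4 = 3 a_2 = 3  ->  a_4 = 1/4
  x^3: 20 a_5 - 5 a_3 = 0  ->  20 a_5 = 5 a_3 = -5/6  ->  a_5 = -1/24
Truncated series: y(x) = -2 - x + x^2 - (1/6) x^3 + (1/4) x^4 - (1/24) x^5 + O(x^6).

a_0 = -2; a_1 = -1; a_2 = 1; a_3 = -1/6; a_4 = 1/4; a_5 = -1/24


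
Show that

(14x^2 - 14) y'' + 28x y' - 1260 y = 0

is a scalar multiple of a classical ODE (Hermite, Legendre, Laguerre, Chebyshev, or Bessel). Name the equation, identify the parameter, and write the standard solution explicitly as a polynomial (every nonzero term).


All three coefficients share the factor -14; dividing through by -14 gives  (1 - x^2) y'' - 2x y' + 90 y = 0.
This matches the Legendre equation (1 - x^2) y'' - 2x y' + n(n+1) y = 0 (note the -2x y' term) with n(n+1) = 90, so n = 9; the polynomial solution is P_9(x).
With y = sum_k a_k x^k, matching x^k gives (k+2)(k+1) a_{k+2} = [k(k+1) - n(n+1)] a_k = (k - 9)(k + 10) a_k. The right side vanishes at k = 9, so the series with the parity of 9 terminates at degree 9.
Standard normalization (P_n(1) = 1): leading coefficient (2n)!/(2^n (n!)^2) = 6402373705728000/(512*131681894400) = 12155/128, so a_9 = 12155/128. Work downward with a_k = (k+1)(k+2) a_{k+2} / ((k - 9)(k + 10)):
  a_7 = (8)(9)(12155/128) / ((7 - 9)(7 + 10)) = (109395/16)/(-34) = -6435/32
  a_5 = (6)(7)(-6435/32) / ((5 - 9)(5 + 10)) = (-135135/16)/(-60) = 9009/64
  a_3 = (4)(5)(9009/64) / ((3 - 9)(3 + 10)) = (45045/16)/(-78) = -1155/32
  a_1 = (2)(3)(-1155/32) / ((1 - 9)(1 + 10)) = (-3465/16)/(-88) = 315/128
Hence P_9(x) = 12155 x^9/128 - 6435 x^7/32 + 9009 x^5/64 - 1155 x^3/32 + 315 x/128.

P_9(x); series = 12155 x^9/128 - 6435 x^7/32 + 9009 x^5/64 - 1155 x^3/32 + 315 x/128


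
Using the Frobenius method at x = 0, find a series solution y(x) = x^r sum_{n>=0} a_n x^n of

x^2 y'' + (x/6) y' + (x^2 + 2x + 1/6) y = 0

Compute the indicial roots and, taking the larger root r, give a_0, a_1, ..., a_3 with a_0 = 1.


Write in Frobenius form y'' + (p(x)/x) y' + (q(x)/x^2) y = 0:
  p(x) = 1/6,  q(x) = x^2 + 2x + 1/6.
Indicial equation: r(r-1) + (1/6) r + (1/6) = 0 -> roots r_1 = 1/2, r_2 = 1/3.
Take r = r_1 = 1/2. Let y(x) = x^r sum_{n>=0} a_n x^n with a_0 = 1.
Substitute y = x^r sum a_n x^n and match x^{r+n}. The recurrence is
  D(n) a_n + 2 a_{n-1} + 1 a_{n-2} = 0,  where D(n) = (r+n)(r+n-1) + (1/6)(r+n) + (1/6).
  a_n = [-2 a_{n-1} - 1 a_{n-2}] / D(n).
Since the indicial polynomial factors as (r - r_1)(r - r_2), D(n) = (r_1 + n - r_1)(r_1 + n - r_2) = n(n + 1/6).
Evaluating step by step (a_0 = 1):
  n = 1: D(1) = 1(1 + 1/6) = 7/6; numerator = -2(1) = -2; a_1 = (-2)/(7/6) = -12/7
  n = 2: D(2) = 2(2 + 1/6) = 13/3; numerator = -2(-12/7) - 1(1) = 17/7; a_2 = (17/7)/(13/3) = 51/91
  n = 3: D(3) = 3(3 + 1/6) = 19/2; numerator = -2(51/91) - 1(-12/7) = 54/91; a_3 = (54/91)/(19/2) = 108/1729

r = 1/2; a_0 = 1; a_1 = -12/7; a_2 = 51/91; a_3 = 108/1729


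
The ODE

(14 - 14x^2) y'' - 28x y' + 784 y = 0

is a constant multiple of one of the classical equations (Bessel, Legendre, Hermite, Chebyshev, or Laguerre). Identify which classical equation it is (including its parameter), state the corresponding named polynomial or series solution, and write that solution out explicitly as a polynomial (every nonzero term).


All three coefficients share the factor 14; dividing through by 14 gives  (1 - x^2) y'' - 2x y' + 56 y = 0.
This matches the Legendre equation (1 - x^2) y'' - 2x y' + n(n+1) y = 0 (note the -2x y' term) with n(n+1) = 56, so n = 7; the polynomial solution is P_7(x).
With y = sum_k a_k x^k, matching x^k gives (k+2)(k+1) a_{k+2} = [k(k+1) - n(n+1)] a_k = (k - 7)(k + 8) a_k. The right side vanishes at k = 7, so the series with the parity of 7 terminates at degree 7.
Standard normalization (P_n(1) = 1): leading coefficient (2n)!/(2^n (n!)^2) = 87178291200/(128*25401600) = 429/16, so a_7 = 429/16. Work downward with a_k = (k+1)(k+2) a_{k+2} / ((k - 7)(k + 8)):
  a_5 = (6)(7)(429/16) / ((5 - 7)(5 + 8)) = (9009/8)/(-26) = -693/16
  a_3 = (4)(5)(-693/16) / ((3 - 7)(3 + 8)) = (-3465/4)/(-44) = 315/16
  a_1 = (2)(3)(315/16) / ((1 - 7)(1 + 8)) = (945/8)/(-54) = -35/16
Hence P_7(x) = 429 x^7/16 - 693 x^5/16 + 315 x^3/16 - 35 x/16.

P_7(x); series = 429 x^7/16 - 693 x^5/16 + 315 x^3/16 - 35 x/16


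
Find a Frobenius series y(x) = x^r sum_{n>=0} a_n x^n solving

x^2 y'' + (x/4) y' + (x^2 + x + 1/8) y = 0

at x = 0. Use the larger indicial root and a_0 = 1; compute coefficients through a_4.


Write in Frobenius form y'' + (p(x)/x) y' + (q(x)/x^2) y = 0:
  p(x) = 1/4,  q(x) = x^2 + x + 1/8.
Indicial equation: r(r-1) + (1/4) r + (1/8) = 0 -> roots r_1 = 1/2, r_2 = 1/4.
Take r = r_1 = 1/2. Let y(x) = x^r sum_{n>=0} a_n x^n with a_0 = 1.
Substitute y = x^r sum a_n x^n and match x^{r+n}. The recurrence is
  D(n) a_n + 1 a_{n-1} + 1 a_{n-2} = 0,  where D(n) = (r+n)(r+n-1) + (1/4)(r+n) + (1/8).
  a_n = [-1 a_{n-1} - 1 a_{n-2}] / D(n).
Since the indicial polynomial factors as (r - r_1)(r - r_2), D(n) = (r_1 + n - r_1)(r_1 + n - r_2) = n(n + 1/4).
Evaluating step by step (a_0 = 1):
  n = 1: D(1) = 1(1 + 1/4) = 5/4; numerator = -1(1) = -1; a_1 = (-1)/(5/4) = -4/5
  n = 2: D(2) = 2(2 + 1/4) = 9/2; numerator = -1(-4/5) - 1(1) = -1/5; a_2 = (-1/5)/(9/2) = -2/45
  n = 3: D(3) = 3(3 + 1/4) = 39/4; numerator = -1(-2/45) - 1(-4/5) = 38/45; a_3 = (38/45)/(39/4) = 152/1755
  n = 4: D(4) = 4(4 + 1/4) = 17; numerator = -1(152/1755) - 1(-2/45) = -74/1755; a_4 = (-74/1755)/(17) = -74/29835

r = 1/2; a_0 = 1; a_1 = -4/5; a_2 = -2/45; a_3 = 152/1755; a_4 = -74/29835


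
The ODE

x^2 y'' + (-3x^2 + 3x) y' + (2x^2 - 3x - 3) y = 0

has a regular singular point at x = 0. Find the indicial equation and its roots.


Divide by x^2 to reach normal form y'' + P_1(x) y' + P_2(x) y = 0 with P_1(x) = -3 + 3/x and P_2(x) = 2 - 3/x - 3/x^2.
x = 0 is a singular point because the y'-coefficient -3 + 3/x has a pole at x = 0 and the y-coefficient 2 - 3/x - 3/x^2 has a pole at x = 0.
It is a regular singular point because x P_1(x) = p(x) = 3 - 3x and x^2 P_2(x) = q(x) = 2x^2 - 3x - 3 are polynomials, hence analytic at x = 0.
p(0) = 3,  q(0) = -3.
Indicial equation: r(r-1) + p(0) r + q(0) = 0, i.e. r^2 + (p(0) - 1) r + q(0) = 0, i.e. r^2 + 2 r - 3 = 0.
Discriminant: (2)^2 - 4(-3) = 16, so r = (-2 ± 4)/2.
Solving: r_1 = 1, r_2 = -3.

indicial: r^2 + 2 r - 3 = 0; roots r_1 = 1, r_2 = -3


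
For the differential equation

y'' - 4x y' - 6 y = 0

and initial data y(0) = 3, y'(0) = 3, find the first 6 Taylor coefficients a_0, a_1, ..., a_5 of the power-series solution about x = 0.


Ansatz: y(x) = sum_{n>=0} a_n x^n, so y'(x) = sum_{n>=1} n a_n x^(n-1) and y''(x) = sum_{n>=2} n(n-1) a_n x^(n-2).
Substitute into P(x) y'' + Q(x) y' + R(x) y = 0 with P(x) = 1, Q(x) = -4x, R(x) = -6, and match powers of x.
Initial conditions: a_0 = 3, a_1 = 3.
Setting the coefficient of each power of x to zero and solving order by order (substituting the coefficients already found):
  x^0: 2 a_2 - 6 a_0 = 0  ->  2 a_2 = 6 a_0 = 18  ->  a_2 = 9
  x^1: 6 a_3 - 10 a_1 = 0  ->  6 a_3 = 10 a_1 = 30  ->  a_3 = 5
  x^2: 12 a_4 - 14 a_2 = 0  ->  12 a_4 = 14 a_2 = 126  ->  a_4 = 21/2
  x^3: 20 a_5 - 18 a_3 = 0  ->  20 a_5 = 18 a_3 = 90  ->  a_5 = 9/2
Truncated series: y(x) = 3 + 3 x + 9 x^2 + 5 x^3 + (21/2) x^4 + (9/2) x^5 + O(x^6).

a_0 = 3; a_1 = 3; a_2 = 9; a_3 = 5; a_4 = 21/2; a_5 = 9/2


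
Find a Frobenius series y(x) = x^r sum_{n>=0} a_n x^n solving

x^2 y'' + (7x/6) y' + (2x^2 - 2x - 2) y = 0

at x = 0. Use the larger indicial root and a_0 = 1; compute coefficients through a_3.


Write in Frobenius form y'' + (p(x)/x) y' + (q(x)/x^2) y = 0:
  p(x) = 7/6,  q(x) = 2x^2 - 2x - 2.
Indicial equation: r(r-1) + (7/6) r + (-2) = 0 -> roots r_1 = 4/3, r_2 = -3/2.
Take r = r_1 = 4/3. Let y(x) = x^r sum_{n>=0} a_n x^n with a_0 = 1.
Substitute y = x^r sum a_n x^n and match x^{r+n}. The recurrence is
  D(n) a_n - 2 a_{n-1} + 2 a_{n-2} = 0,  where D(n) = (r+n)(r+n-1) + (7/6)(r+n) + (-2).
  a_n = [2 a_{n-1} - 2 a_{n-2}] / D(n).
Since the indicial polynomial factors as (r - r_1)(r - r_2), D(n) = (r_1 + n - r_1)(r_1 + n - r_2) = n(n + 17/6).
Evaluating step by step (a_0 = 1):
  n = 1: D(1) = 1(1 + 17/6) = 23/6; numerator = 2(1) = 2; a_1 = (2)/(23/6) = 12/23
  n = 2: D(2) = 2(2 + 17/6) = 29/3; numerator = 2(12/23) - 2(1) = -22/23; a_2 = (-22/23)/(29/3) = -66/667
  n = 3: D(3) = 3(3 + 17/6) = 35/2; numerator = 2(-66/667) - 2(12/23) = -36/29; a_3 = (-36/29)/(35/2) = -72/1015

r = 4/3; a_0 = 1; a_1 = 12/23; a_2 = -66/667; a_3 = -72/1015


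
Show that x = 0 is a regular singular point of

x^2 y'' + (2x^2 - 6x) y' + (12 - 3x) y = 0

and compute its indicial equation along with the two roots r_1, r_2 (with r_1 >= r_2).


Divide by x^2 to reach normal form y'' + P_1(x) y' + P_2(x) y = 0 with P_1(x) = 2 - 6/x and P_2(x) = -3/x + 12/x^2.
x = 0 is a singular point because the y'-coefficient 2 - 6/x has a pole at x = 0 and the y-coefficient -3/x + 12/x^2 has a pole at x = 0.
It is a regular singular point because x P_1(x) = p(x) = 2x - 6 and x^2 P_2(x) = q(x) = 12 - 3x are polynomials, hence analytic at x = 0.
p(0) = -6,  q(0) = 12.
Indicial equation: r(r-1) + p(0) r + q(0) = 0, i.e. r^2 + (p(0) - 1) r + q(0) = 0, i.e. r^2 - 7 r + 12 = 0.
Discriminant: (-7)^2 - 4(12) = 1, so r = (7 ± 1)/2.
Solving: r_1 = 4, r_2 = 3.

indicial: r^2 - 7 r + 12 = 0; roots r_1 = 4, r_2 = 3


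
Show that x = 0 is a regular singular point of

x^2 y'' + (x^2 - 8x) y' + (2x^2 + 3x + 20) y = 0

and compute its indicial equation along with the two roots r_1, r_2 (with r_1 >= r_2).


Divide by x^2 to reach normal form y'' + P_1(x) y' + P_2(x) y = 0 with P_1(x) = 1 - 8/x and P_2(x) = 2 + 3/x + 20/x^2.
x = 0 is a singular point because the y'-coefficient 1 - 8/x has a pole at x = 0 and the y-coefficient 2 + 3/x + 20/x^2 has a pole at x = 0.
It is a regular singular point because x P_1(x) = p(x) = x - 8 and x^2 P_2(x) = q(x) = 2x^2 + 3x + 20 are polynomials, hence analytic at x = 0.
p(0) = -8,  q(0) = 20.
Indicial equation: r(r-1) + p(0) r + q(0) = 0, i.e. r^2 + (p(0) - 1) r + q(0) = 0, i.e. r^2 - 9 r + 20 = 0.
Discriminant: (-9)^2 - 4(20) = 1, so r = (9 ± 1)/2.
Solving: r_1 = 5, r_2 = 4.

indicial: r^2 - 9 r + 20 = 0; roots r_1 = 5, r_2 = 4


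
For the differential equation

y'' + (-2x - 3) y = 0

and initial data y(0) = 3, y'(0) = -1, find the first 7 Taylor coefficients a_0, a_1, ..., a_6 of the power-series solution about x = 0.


Ansatz: y(x) = sum_{n>=0} a_n x^n, so y'(x) = sum_{n>=1} n a_n x^(n-1) and y''(x) = sum_{n>=2} n(n-1) a_n x^(n-2).
Substitute into P(x) y'' + Q(x) y' + R(x) y = 0 with P(x) = 1, Q(x) = 0, R(x) = -2x - 3, and match powers of x.
Initial conditions: a_0 = 3, a_1 = -1.
Setting the coefficient of each power of x to zero and solving order by order (substituting the coefficients already found):
  x^0: 2 a_2 - 3 a_0 = 0  ->  2 a_2 = 3 a_0 = 9  ->  a_2 = 9/2
  x^1: 6 a_3 - 3 a_1 - 2 a_0 = 0  ->  6 a_3 = 3 a_1 + 2 a_0 = 3  ->  a_3 = 1/2
  x^2: 12 a_4 - 3 a_2 - 2 a_1 = 0  ->  12 a_4 = 3 a_2 + 2 a_1 = 23/2  ->  a_4 = 23/24
  x^3: 20 a_5 - 3 a_3 - 2 a_2 = 0  ->  20 a_5 = 3 a_3 + 2 a_2 = 21/2  ->  a_5 = 21/40
  x^4: 30 a_6 - 3 a_4 - 2 a_3 = 0  ->  30 a_6 = 3 a_4 + 2 a_3 = 31/8  ->  a_6 = 31/240
Truncated series: y(x) = 3 - x + (9/2) x^2 + (1/2) x^3 + (23/24) x^4 + (21/40) x^5 + (31/240) x^6 + O(x^7).

a_0 = 3; a_1 = -1; a_2 = 9/2; a_3 = 1/2; a_4 = 23/24; a_5 = 21/40; a_6 = 31/240


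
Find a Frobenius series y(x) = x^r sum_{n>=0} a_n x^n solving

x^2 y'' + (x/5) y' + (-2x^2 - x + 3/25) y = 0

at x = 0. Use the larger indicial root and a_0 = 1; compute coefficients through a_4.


Write in Frobenius form y'' + (p(x)/x) y' + (q(x)/x^2) y = 0:
  p(x) = 1/5,  q(x) = -2x^2 - x + 3/25.
Indicial equation: r(r-1) + (1/5) r + (3/25) = 0 -> roots r_1 = 3/5, r_2 = 1/5.
Take r = r_1 = 3/5. Let y(x) = x^r sum_{n>=0} a_n x^n with a_0 = 1.
Substitute y = x^r sum a_n x^n and match x^{r+n}. The recurrence is
  D(n) a_n - 1 a_{n-1} - 2 a_{n-2} = 0,  where D(n) = (r+n)(r+n-1) + (1/5)(r+n) + (3/25).
  a_n = [1 a_{n-1} + 2 a_{n-2}] / D(n).
Since the indicial polynomial factors as (r - r_1)(r - r_2), D(n) = (r_1 + n - r_1)(r_1 + n - r_2) = n(n + 2/5).
Evaluating step by step (a_0 = 1):
  n = 1: D(1) = 1(1 + 2/5) = 7/5; numerator = 1(1) = 1; a_1 = (1)/(7/5) = 5/7
  n = 2: D(2) = 2(2 + 2/5) = 24/5; numerator = 1(5/7) + 2(1) = 19/7; a_2 = (19/7)/(24/5) = 95/168
  n = 3: D(3) = 3(3 + 2/5) = 51/5; numerator = 1(95/168) + 2(5/7) = 335/168; a_3 = (335/168)/(51/5) = 1675/8568
  n = 4: D(4) = 4(4 + 2/5) = 88/5; numerator = 1(1675/8568) + 2(95/168) = 11365/8568; a_4 = (11365/8568)/(88/5) = 56825/753984

r = 3/5; a_0 = 1; a_1 = 5/7; a_2 = 95/168; a_3 = 1675/8568; a_4 = 56825/753984


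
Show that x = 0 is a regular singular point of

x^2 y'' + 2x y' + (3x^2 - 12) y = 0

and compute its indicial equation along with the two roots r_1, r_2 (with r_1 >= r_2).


Divide by x^2 to reach normal form y'' + P_1(x) y' + P_2(x) y = 0 with P_1(x) = 2/x and P_2(x) = 3 - 12/x^2.
x = 0 is a singular point because the y'-coefficient 2/x has a pole at x = 0 and the y-coefficient 3 - 12/x^2 has a pole at x = 0.
It is a regular singular point because x P_1(x) = p(x) = 2 and x^2 P_2(x) = q(x) = 3x^2 - 12 are polynomials, hence analytic at x = 0.
p(0) = 2,  q(0) = -12.
Indicial equation: r(r-1) + p(0) r + q(0) = 0, i.e. r^2 + (p(0) - 1) r + q(0) = 0, i.e. r^2 + 1 r - 12 = 0.
Discriminant: (1)^2 - 4(-12) = 49, so r = (-1 ± 7)/2.
Solving: r_1 = 3, r_2 = -4.

indicial: r^2 + 1 r - 12 = 0; roots r_1 = 3, r_2 = -4


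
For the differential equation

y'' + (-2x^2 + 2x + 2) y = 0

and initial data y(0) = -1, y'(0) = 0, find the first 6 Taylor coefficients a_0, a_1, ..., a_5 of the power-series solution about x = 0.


Ansatz: y(x) = sum_{n>=0} a_n x^n, so y'(x) = sum_{n>=1} n a_n x^(n-1) and y''(x) = sum_{n>=2} n(n-1) a_n x^(n-2).
Substitute into P(x) y'' + Q(x) y' + R(x) y = 0 with P(x) = 1, Q(x) = 0, R(x) = -2x^2 + 2x + 2, and match powers of x.
Initial conditions: a_0 = -1, a_1 = 0.
Setting the coefficient of each power of x to zero and solving order by order (substituting the coefficients already found):
  x^0: 2 a_2 + 2 a_0 = 0  ->  2 a_2 = -2 a_0 = 2  ->  a_2 = 1
  x^1: 6 a_3 + 2 a_1 + 2 a_0 = 0  ->  6 a_3 = -2 a_1 - 2 a_0 = 2  ->  a_3 = 1/3
  x^2: 12 a_4 + 2 a_2 + 2 a_1 - 2 a_0 = 0  ->  12 a_4 = -2 a_2 - 2 a_1 + 2 a_0 = -4  ->  a_4 = -1/3
  x^3: 20 a_5 + 2 a_3 + 2 a_2 - 2 a_1 = 0  ->  20 a_5 = -2 a_3 - 2 a_2 + 2 a_1 = -8/3  ->  a_5 = -2/15
Truncated series: y(x) = -1 + x^2 + (1/3) x^3 - (1/3) x^4 - (2/15) x^5 + O(x^6).

a_0 = -1; a_1 = 0; a_2 = 1; a_3 = 1/3; a_4 = -1/3; a_5 = -2/15


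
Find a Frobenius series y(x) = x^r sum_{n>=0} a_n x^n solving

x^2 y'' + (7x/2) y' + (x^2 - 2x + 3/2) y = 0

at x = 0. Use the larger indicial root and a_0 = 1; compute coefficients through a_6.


Write in Frobenius form y'' + (p(x)/x) y' + (q(x)/x^2) y = 0:
  p(x) = 7/2,  q(x) = x^2 - 2x + 3/2.
Indicial equation: r(r-1) + (7/2) r + (3/2) = 0 -> roots r_1 = -1, r_2 = -3/2.
Take r = r_1 = -1. Let y(x) = x^r sum_{n>=0} a_n x^n with a_0 = 1.
Substitute y = x^r sum a_n x^n and match x^{r+n}. The recurrence is
  D(n) a_n - 2 a_{n-1} + 1 a_{n-2} = 0,  where D(n) = (r+n)(r+n-1) + (7/2)(r+n) + (3/2).
  a_n = [2 a_{n-1} - 1 a_{n-2}] / D(n).
Since the indicial polynomial factors as (r - r_1)(r - r_2), D(n) = (r_1 + n - r_1)(r_1 + n - r_2) = n(n + 1/2).
Evaluating step by step (a_0 = 1):
  n = 1: D(1) = 1(1 + 1/2) = 3/2; numerator = 2(1) = 2; a_1 = (2)/(3/2) = 4/3
  n = 2: D(2) = 2(2 + 1/2) = 5; numerator = 2(4/3) - 1(1) = 5/3; a_2 = (5/3)/(5) = 1/3
  n = 3: D(3) = 3(3 + 1/2) = 21/2; numerator = 2(1/3) - 1(4/3) = -2/3; a_3 = (-2/3)/(21/2) = -4/63
  n = 4: D(4) = 4(4 + 1/2) = 18; numerator = 2(-4/63) - 1(1/3) = -29/63; a_4 = (-29/63)/(18) = -29/1134
  n = 5: D(5) = 5(5 + 1/2) = 55/2; numerator = 2(-29/1134) - 1(-4/63) = 1/81; a_5 = (1/81)/(55/2) = 2/4455
  n = 6: D(6) = 6(6 + 1/2) = 39; numerator = 2(2/4455) - 1(-29/1134) = 1651/62370; a_6 = (1651/62370)/(39) = 127/187110

r = -1; a_0 = 1; a_1 = 4/3; a_2 = 1/3; a_3 = -4/63; a_4 = -29/1134; a_5 = 2/4455; a_6 = 127/187110


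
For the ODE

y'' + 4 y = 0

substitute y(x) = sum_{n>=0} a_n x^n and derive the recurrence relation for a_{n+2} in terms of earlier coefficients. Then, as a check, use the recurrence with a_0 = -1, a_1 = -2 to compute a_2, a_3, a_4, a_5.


Substitute y = sum_n a_n x^n into y'' + (const) y = 0.
y''(x) = sum_{n>=0} (n+2)(n+1) a_{n+2} x^n.
The ODE becomes sum_n [(n+2)(n+1) a_{n+2} + 4 a_n] x^n = 0.
Setting each coefficient to zero gives the recurrence:
  (n+2)(n+1) a_{n+2} + 4 a_n = 0,
  a_{n+2} = -4 / ((n+1)(n+2)) a_n.

Check with a_0 = -1, a_1 = -2 (apply the recurrence for n = 0, 1, 2, 3): a_0 = -1, a_1 = -2, a_2 = 2, a_3 = 4/3, a_4 = -2/3, a_5 = -4/15.

a_{n+2} = -4/((n+1)(n+2)) * a_n; check: a_0 = -1, a_1 = -2, a_2 = 2, a_3 = 4/3, a_4 = -2/3, a_5 = -4/15


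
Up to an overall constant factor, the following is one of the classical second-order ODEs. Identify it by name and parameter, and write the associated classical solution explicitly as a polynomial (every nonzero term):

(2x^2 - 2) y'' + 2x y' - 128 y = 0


All three coefficients share the factor -2; dividing through by -2 gives  (1 - x^2) y'' - x y' + 64 y = 0.
This matches the Chebyshev equation (1 - x^2) y'' - x y' + n^2 y = 0 (note the -x y' term, not -2x y') with n^2 = 64, so n = 8; the polynomial solution is T_8(x).
With y = sum_k a_k x^k, matching x^k gives (k+2)(k+1) a_{k+2} = (k^2 - n^2) a_k = (k - 8)(k + 8) a_k. The right side vanishes at k = 8, so the series with the parity of 8 terminates at degree 8.
Standard normalization: leading coefficient of T_n is 2^(n-1), so a_8 = 2^7 = 128. Work downward with a_k = (k+1)(k+2) a_{k+2} / ((k - 8)(k + 8)):
  a_6 = (7)(8)(128) / ((6 - 8)(6 + 8)) = 7168/(-28) = -256
  a_4 = (5)(6)(-256) / ((4 - 8)(4 + 8)) = -7680/(-48) = 160
  a_2 = (3)(4)(160) / ((2 - 8)(2 + 8)) = 1920/(-60) = -32
  a_0 = (1)(2)(-32) / ((0 - 8)(0 + 8)) = -64/(-64) = 1
Hence T_8(x) = 128 x^8 - 256 x^6 + 160 x^4 - 32 x^2 + 1.

T_8(x); series = 128 x^8 - 256 x^6 + 160 x^4 - 32 x^2 + 1


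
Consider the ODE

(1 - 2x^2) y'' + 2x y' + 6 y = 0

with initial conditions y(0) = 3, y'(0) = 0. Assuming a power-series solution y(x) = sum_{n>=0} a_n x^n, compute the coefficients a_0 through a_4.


Ansatz: y(x) = sum_{n>=0} a_n x^n, so y'(x) = sum_{n>=1} n a_n x^(n-1) and y''(x) = sum_{n>=2} n(n-1) a_n x^(n-2).
Substitute into P(x) y'' + Q(x) y' + R(x) y = 0 with P(x) = 1 - 2x^2, Q(x) = 2x, R(x) = 6, and match powers of x.
Initial conditions: a_0 = 3, a_1 = 0.
Setting the coefficient of each power of x to zero and solving order by order (substituting the coefficients already found):
  x^0: 2 a_2 + 6 a_0 = 0  ->  2 a_2 = -6 a_0 = -18  ->  a_2 = -9
  x^1: 6 a_3 + 8 a_1 = 0  ->  6 a_3 = -8 a_1 = 0  ->  a_3 = 0
  x^2: 12 a_4 + 6 a_2 = 0  ->  12 a_4 = -6 a_2 = 54  ->  a_4 = 9/2
Truncated series: y(x) = 3 - 9 x^2 + (9/2) x^4 + O(x^5).

a_0 = 3; a_1 = 0; a_2 = -9; a_3 = 0; a_4 = 9/2


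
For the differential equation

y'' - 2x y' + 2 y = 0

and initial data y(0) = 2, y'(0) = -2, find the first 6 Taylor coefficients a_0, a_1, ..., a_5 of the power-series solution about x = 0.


Ansatz: y(x) = sum_{n>=0} a_n x^n, so y'(x) = sum_{n>=1} n a_n x^(n-1) and y''(x) = sum_{n>=2} n(n-1) a_n x^(n-2).
Substitute into P(x) y'' + Q(x) y' + R(x) y = 0 with P(x) = 1, Q(x) = -2x, R(x) = 2, and match powers of x.
Initial conditions: a_0 = 2, a_1 = -2.
Setting the coefficient of each power of x to zero and solving order by order (substituting the coefficients already found):
  x^0: 2 a_2 + 2 a_0 = 0  ->  2 a_2 = -2 a_0 = -4  ->  a_2 = -2
  x^1: 6 a_3 = 0  ->  a_3 = 0
  x^2: 12 a_4 - 2 a_2 = 0  ->  12 a_4 = 2 a_2 = -4  ->  a_4 = -1/3
  x^3: 20 a_5 - 4 a_3 = 0  ->  20 a_5 = 4 a_3 = 0  ->  a_5 = 0
Truncated series: y(x) = 2 - 2 x - 2 x^2 - (1/3) x^4 + O(x^6).

a_0 = 2; a_1 = -2; a_2 = -2; a_3 = 0; a_4 = -1/3; a_5 = 0


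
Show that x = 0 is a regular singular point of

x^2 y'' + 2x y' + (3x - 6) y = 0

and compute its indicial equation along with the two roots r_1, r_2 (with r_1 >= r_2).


Divide by x^2 to reach normal form y'' + P_1(x) y' + P_2(x) y = 0 with P_1(x) = 2/x and P_2(x) = 3/x - 6/x^2.
x = 0 is a singular point because the y'-coefficient 2/x has a pole at x = 0 and the y-coefficient 3/x - 6/x^2 has a pole at x = 0.
It is a regular singular point because x P_1(x) = p(x) = 2 and x^2 P_2(x) = q(x) = 3x - 6 are polynomials, hence analytic at x = 0.
p(0) = 2,  q(0) = -6.
Indicial equation: r(r-1) + p(0) r + q(0) = 0, i.e. r^2 + (p(0) - 1) r + q(0) = 0, i.e. r^2 + 1 r - 6 = 0.
Discriminant: (1)^2 - 4(-6) = 25, so r = (-1 ± 5)/2.
Solving: r_1 = 2, r_2 = -3.

indicial: r^2 + 1 r - 6 = 0; roots r_1 = 2, r_2 = -3


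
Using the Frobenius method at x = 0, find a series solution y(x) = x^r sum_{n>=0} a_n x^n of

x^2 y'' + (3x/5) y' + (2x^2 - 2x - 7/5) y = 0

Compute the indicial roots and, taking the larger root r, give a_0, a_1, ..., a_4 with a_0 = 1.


Write in Frobenius form y'' + (p(x)/x) y' + (q(x)/x^2) y = 0:
  p(x) = 3/5,  q(x) = 2x^2 - 2x - 7/5.
Indicial equation: r(r-1) + (3/5) r + (-7/5) = 0 -> roots r_1 = 7/5, r_2 = -1.
Take r = r_1 = 7/5. Let y(x) = x^r sum_{n>=0} a_n x^n with a_0 = 1.
Substitute y = x^r sum a_n x^n and match x^{r+n}. The recurrence is
  D(n) a_n - 2 a_{n-1} + 2 a_{n-2} = 0,  where D(n) = (r+n)(r+n-1) + (3/5)(r+n) + (-7/5).
  a_n = [2 a_{n-1} - 2 a_{n-2}] / D(n).
Since the indicial polynomial factors as (r - r_1)(r - r_2), D(n) = (r_1 + n - r_1)(r_1 + n - r_2) = n(n + 12/5).
Evaluating step by step (a_0 = 1):
  n = 1: D(1) = 1(1 + 12/5) = 17/5; numerator = 2(1) = 2; a_1 = (2)/(17/5) = 10/17
  n = 2: D(2) = 2(2 + 12/5) = 44/5; numerator = 2(10/17) - 2(1) = -14/17; a_2 = (-14/17)/(44/5) = -35/374
  n = 3: D(3) = 3(3 + 12/5) = 81/5; numerator = 2(-35/374) - 2(10/17) = -15/11; a_3 = (-15/11)/(81/5) = -25/297
  n = 4: D(4) = 4(4 + 12/5) = 128/5; numerator = 2(-25/297) - 2(-35/374) = 95/5049; a_4 = (95/5049)/(128/5) = 475/646272

r = 7/5; a_0 = 1; a_1 = 10/17; a_2 = -35/374; a_3 = -25/297; a_4 = 475/646272


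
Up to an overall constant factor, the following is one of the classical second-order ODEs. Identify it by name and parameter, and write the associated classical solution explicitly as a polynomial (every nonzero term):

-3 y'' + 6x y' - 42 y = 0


All three coefficients share the factor -3; dividing through by -3 gives  y'' - 2x y' + 14 y = 0.
This matches the Hermite equation y'' - 2x y' + 2n y = 0 with 2n = 14, so n = 7; the polynomial solution is H_7(x).
With y = sum_k a_k x^k, matching x^k gives (k+2)(k+1) a_{k+2} = 2(k - n) a_k = 2(k - 7) a_k. The right side vanishes at k = 7, so the series with the parity of 7 terminates at degree 7.
Standard normalization: leading coefficient of H_n is 2^n, so a_7 = 2^7 = 128. Work downward with a_k = (k+1)(k+2) a_{k+2} / (2(k - n)):
  a_5 = (6)(7)(128) / (2(5 - 7)) = 5376/(-4) = -1344
  a_3 = (4)(5)(-1344) / (2(3 - 7)) = -26880/(-8) = 3360
  a_1 = (2)(3)(3360) / (2(1 - 7)) = 20160/(-12) = -1680
Hence H_7(x) = 128 x^7 - 1344 x^5 + 3360 x^3 - 1680 x.

H_7(x); series = 128 x^7 - 1344 x^5 + 3360 x^3 - 1680 x


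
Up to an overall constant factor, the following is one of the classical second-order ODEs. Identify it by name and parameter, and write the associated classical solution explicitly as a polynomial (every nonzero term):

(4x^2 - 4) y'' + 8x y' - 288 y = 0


All three coefficients share the factor -4; dividing through by -4 gives  (1 - x^2) y'' - 2x y' + 72 y = 0.
This matches the Legendre equation (1 - x^2) y'' - 2x y' + n(n+1) y = 0 (note the -2x y' term) with n(n+1) = 72, so n = 8; the polynomial solution is P_8(x).
With y = sum_k a_k x^k, matching x^k gives (k+2)(k+1) a_{k+2} = [k(k+1) - n(n+1)] a_k = (k - 8)(k + 9) a_k. The right side vanishes at k = 8, so the series with the parity of 8 terminates at degree 8.
Standard normalization (P_n(1) = 1): leading coefficient (2n)!/(2^n (n!)^2) = 20922789888000/(256*1625702400) = 6435/128, so a_8 = 6435/128. Work downward with a_k = (k+1)(k+2) a_{k+2} / ((k - 8)(k + 9)):
  a_6 = (7)(8)(6435/128) / ((6 - 8)(6 + 9)) = (45045/16)/(-30) = -3003/32
  a_4 = (5)(6)(-3003/32) / ((4 - 8)(4 + 9)) = (-45045/16)/(-52) = 3465/64
  a_2 = (3)(4)(3465/64) / ((2 - 8)(2 + 9)) = (10395/16)/(-66) = -315/32
  a_0 = (1)(2)(-315/32) / ((0 - 8)(0 + 9)) = (-315/16)/(-72) = 35/128
Hence P_8(x) = 6435 x^8/128 - 3003 x^6/32 + 3465 x^4/64 - 315 x^2/32 + 35/128.

P_8(x); series = 6435 x^8/128 - 3003 x^6/32 + 3465 x^4/64 - 315 x^2/32 + 35/128


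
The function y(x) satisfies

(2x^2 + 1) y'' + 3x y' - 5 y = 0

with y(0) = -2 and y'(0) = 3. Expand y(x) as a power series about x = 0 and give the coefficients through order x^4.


Ansatz: y(x) = sum_{n>=0} a_n x^n, so y'(x) = sum_{n>=1} n a_n x^(n-1) and y''(x) = sum_{n>=2} n(n-1) a_n x^(n-2).
Substitute into P(x) y'' + Q(x) y' + R(x) y = 0 with P(x) = 2x^2 + 1, Q(x) = 3x, R(x) = -5, and match powers of x.
Initial conditions: a_0 = -2, a_1 = 3.
Setting the coefficient of each power of x to zero and solving order by order (substituting the coefficients already found):
  x^0: 2 a_2 - 5 a_0 = 0  ->  2 a_2 = 5 a_0 = -10  ->  a_2 = -5
  x^1: 6 a_3 - 2 a_1 = 0  ->  6 a_3 = 2 a_1 = 6  ->  a_3 = 1
  x^2: 12 a_4 + 5 a_2 = 0  ->  12 a_4 = -5 a_2 = 25  ->  a_4 = 25/12
Truncated series: y(x) = -2 + 3 x - 5 x^2 + x^3 + (25/12) x^4 + O(x^5).

a_0 = -2; a_1 = 3; a_2 = -5; a_3 = 1; a_4 = 25/12


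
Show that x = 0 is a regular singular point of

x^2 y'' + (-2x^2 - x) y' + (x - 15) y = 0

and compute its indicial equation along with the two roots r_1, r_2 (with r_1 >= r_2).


Divide by x^2 to reach normal form y'' + P_1(x) y' + P_2(x) y = 0 with P_1(x) = -2 - 1/x and P_2(x) = 1/x - 15/x^2.
x = 0 is a singular point because the y'-coefficient -2 - 1/x has a pole at x = 0 and the y-coefficient 1/x - 15/x^2 has a pole at x = 0.
It is a regular singular point because x P_1(x) = p(x) = -2x - 1 and x^2 P_2(x) = q(x) = x - 15 are polynomials, hence analytic at x = 0.
p(0) = -1,  q(0) = -15.
Indicial equation: r(r-1) + p(0) r + q(0) = 0, i.e. r^2 + (p(0) - 1) r + q(0) = 0, i.e. r^2 - 2 r - 15 = 0.
Discriminant: (-2)^2 - 4(-15) = 64, so r = (2 ± 8)/2.
Solving: r_1 = 5, r_2 = -3.

indicial: r^2 - 2 r - 15 = 0; roots r_1 = 5, r_2 = -3


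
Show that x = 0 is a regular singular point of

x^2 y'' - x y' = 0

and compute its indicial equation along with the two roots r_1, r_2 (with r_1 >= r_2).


Divide by x^2 to reach normal form y'' + P_1(x) y' + P_2(x) y = 0 with P_1(x) = -1/x and P_2(x) = 0.
x = 0 is a singular point because the y'-coefficient -1/x has a pole at x = 0.
It is a regular singular point because x P_1(x) = p(x) = -1 and x^2 P_2(x) = q(x) = 0 are polynomials, hence analytic at x = 0.
p(0) = -1,  q(0) = 0.
Indicial equation: r(r-1) + p(0) r + q(0) = 0, i.e. r^2 + (p(0) - 1) r + q(0) = 0, i.e. r^2 - 2 r = 0.
Discriminant: (-2)^2 - 4(0) = 4, so r = (2 ± 2)/2.
Solving: r_1 = 2, r_2 = 0.

indicial: r^2 - 2 r = 0; roots r_1 = 2, r_2 = 0


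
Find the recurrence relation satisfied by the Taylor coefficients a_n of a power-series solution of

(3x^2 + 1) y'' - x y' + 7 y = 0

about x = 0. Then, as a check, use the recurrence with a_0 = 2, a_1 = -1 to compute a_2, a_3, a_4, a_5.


Substitute y = sum_n a_n x^n.
(1 + 3 x^2) y'' contributes (n+2)(n+1) a_{n+2} + 3 n(n-1) a_n at x^n.
-x y'(x) contributes -n a_n at x^n.
7 y(x) contributes 7 a_n at x^n.
Matching x^n: (n+2)(n+1) a_{n+2} + (3 n(n-1) - n + 7) a_n = 0.
Thus a_{n+2} = (-3 n(n-1) + n - 7) / ((n+1)(n+2)) * a_n.

Check with a_0 = 2, a_1 = -1 (apply the recurrence for n = 0, 1, 2, 3): a_0 = 2, a_1 = -1, a_2 = -7, a_3 = 1, a_4 = 77/12, a_5 = -11/10.

a_(n+2) = (-3 n(n-1) + n - 7) / ((n+1)(n+2)) * a_n; check: a_0 = 2, a_1 = -1, a_2 = -7, a_3 = 1, a_4 = 77/12, a_5 = -11/10


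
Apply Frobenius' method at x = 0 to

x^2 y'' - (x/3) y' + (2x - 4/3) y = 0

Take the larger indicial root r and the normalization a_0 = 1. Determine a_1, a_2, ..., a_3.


Write in Frobenius form y'' + (p(x)/x) y' + (q(x)/x^2) y = 0:
  p(x) = -1/3,  q(x) = 2x - 4/3.
Indicial equation: r(r-1) + (-1/3) r + (-4/3) = 0 -> roots r_1 = 2, r_2 = -2/3.
Take r = r_1 = 2. Let y(x) = x^r sum_{n>=0} a_n x^n with a_0 = 1.
Substitute y = x^r sum a_n x^n and match x^{r+n}. The recurrence is
  D(n) a_n + 2 a_{n-1} = 0,  where D(n) = (r+n)(r+n-1) + (-1/3)(r+n) + (-4/3).
  a_n = -2 / D(n) * a_{n-1}.
Since the indicial polynomial factors as (r - r_1)(r - r_2), D(n) = (r_1 + n - r_1)(r_1 + n - r_2) = n(n + 8/3).
Evaluating step by step (a_0 = 1):
  n = 1: D(1) = 1(1 + 8/3) = 11/3; numerator = -2(1) = -2; a_1 = (-2)/(11/3) = -6/11
  n = 2: D(2) = 2(2 + 8/3) = 28/3; numerator = -2(-6/11) = 12/11; a_2 = (12/11)/(28/3) = 9/77
  n = 3: D(3) = 3(3 + 8/3) = 17; numerator = -2(9/77) = -18/77; a_3 = (-18/77)/(17) = -18/1309

r = 2; a_0 = 1; a_1 = -6/11; a_2 = 9/77; a_3 = -18/1309


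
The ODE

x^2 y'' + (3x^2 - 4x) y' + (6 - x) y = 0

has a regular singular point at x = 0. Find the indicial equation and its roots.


Divide by x^2 to reach normal form y'' + P_1(x) y' + P_2(x) y = 0 with P_1(x) = 3 - 4/x and P_2(x) = -1/x + 6/x^2.
x = 0 is a singular point because the y'-coefficient 3 - 4/x has a pole at x = 0 and the y-coefficient -1/x + 6/x^2 has a pole at x = 0.
It is a regular singular point because x P_1(x) = p(x) = 3x - 4 and x^2 P_2(x) = q(x) = 6 - x are polynomials, hence analytic at x = 0.
p(0) = -4,  q(0) = 6.
Indicial equation: r(r-1) + p(0) r + q(0) = 0, i.e. r^2 + (p(0) - 1) r + q(0) = 0, i.e. r^2 - 5 r + 6 = 0.
Discriminant: (-5)^2 - 4(6) = 1, so r = (5 ± 1)/2.
Solving: r_1 = 3, r_2 = 2.

indicial: r^2 - 5 r + 6 = 0; roots r_1 = 3, r_2 = 2


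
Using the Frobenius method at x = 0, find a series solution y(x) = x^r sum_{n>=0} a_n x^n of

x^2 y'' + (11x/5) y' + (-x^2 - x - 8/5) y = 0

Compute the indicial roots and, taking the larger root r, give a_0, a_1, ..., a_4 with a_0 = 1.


Write in Frobenius form y'' + (p(x)/x) y' + (q(x)/x^2) y = 0:
  p(x) = 11/5,  q(x) = -x^2 - x - 8/5.
Indicial equation: r(r-1) + (11/5) r + (-8/5) = 0 -> roots r_1 = 4/5, r_2 = -2.
Take r = r_1 = 4/5. Let y(x) = x^r sum_{n>=0} a_n x^n with a_0 = 1.
Substitute y = x^r sum a_n x^n and match x^{r+n}. The recurrence is
  D(n) a_n - 1 a_{n-1} - 1 a_{n-2} = 0,  where D(n) = (r+n)(r+n-1) + (11/5)(r+n) + (-8/5).
  a_n = [1 a_{n-1} + 1 a_{n-2}] / D(n).
Since the indicial polynomial factors as (r - r_1)(r - r_2), D(n) = (r_1 + n - r_1)(r_1 + n - r_2) = n(n + 14/5).
Evaluating step by step (a_0 = 1):
  n = 1: D(1) = 1(1 + 14/5) = 19/5; numerator = 1(1) = 1; a_1 = (1)/(19/5) = 5/19
  n = 2: D(2) = 2(2 + 14/5) = 48/5; numerator = 1(5/19) + 1(1) = 24/19; a_2 = (24/19)/(48/5) = 5/38
  n = 3: D(3) = 3(3 + 14/5) = 87/5; numerator = 1(5/38) + 1(5/19) = 15/38; a_3 = (15/38)/(87/5) = 25/1102
  n = 4: D(4) = 4(4 + 14/5) = 136/5; numerator = 1(25/1102) + 1(5/38) = 85/551; a_4 = (85/551)/(136/5) = 25/4408

r = 4/5; a_0 = 1; a_1 = 5/19; a_2 = 5/38; a_3 = 25/1102; a_4 = 25/4408


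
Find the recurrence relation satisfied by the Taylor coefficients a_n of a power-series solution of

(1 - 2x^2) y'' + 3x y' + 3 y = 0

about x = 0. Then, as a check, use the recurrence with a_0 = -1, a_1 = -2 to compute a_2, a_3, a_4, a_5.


Substitute y = sum_n a_n x^n.
(1 - 2 x^2) y'' contributes (n+2)(n+1) a_{n+2} - 2 n(n-1) a_n at x^n.
3 x y'(x) contributes 3 n a_n at x^n.
3 y(x) contributes 3 a_n at x^n.
Matching x^n: (n+2)(n+1) a_{n+2} + (-2 n(n-1) + 3 n + 3) a_n = 0.
Thus a_{n+2} = (2 n(n-1) - 3 n - 3) / ((n+1)(n+2)) * a_n.

Check with a_0 = -1, a_1 = -2 (apply the recurrence for n = 0, 1, 2, 3): a_0 = -1, a_1 = -2, a_2 = 3/2, a_3 = 2, a_4 = -5/8, a_5 = 0.

a_(n+2) = (2 n(n-1) - 3 n - 3) / ((n+1)(n+2)) * a_n; check: a_0 = -1, a_1 = -2, a_2 = 3/2, a_3 = 2, a_4 = -5/8, a_5 = 0


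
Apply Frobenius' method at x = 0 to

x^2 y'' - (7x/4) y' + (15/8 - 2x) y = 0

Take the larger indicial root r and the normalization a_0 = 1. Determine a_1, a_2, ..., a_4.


Write in Frobenius form y'' + (p(x)/x) y' + (q(x)/x^2) y = 0:
  p(x) = -7/4,  q(x) = 15/8 - 2x.
Indicial equation: r(r-1) + (-7/4) r + (15/8) = 0 -> roots r_1 = 3/2, r_2 = 5/4.
Take r = r_1 = 3/2. Let y(x) = x^r sum_{n>=0} a_n x^n with a_0 = 1.
Substitute y = x^r sum a_n x^n and match x^{r+n}. The recurrence is
  D(n) a_n - 2 a_{n-1} = 0,  where D(n) = (r+n)(r+n-1) + (-7/4)(r+n) + (15/8).
  a_n = 2 / D(n) * a_{n-1}.
Since the indicial polynomial factors as (r - r_1)(r - r_2), D(n) = (r_1 + n - r_1)(r_1 + n - r_2) = n(n + 1/4).
Evaluating step by step (a_0 = 1):
  n = 1: D(1) = 1(1 + 1/4) = 5/4; numerator = 2(1) = 2; a_1 = (2)/(5/4) = 8/5
  n = 2: D(2) = 2(2 + 1/4) = 9/2; numerator = 2(8/5) = 16/5; a_2 = (16/5)/(9/2) = 32/45
  n = 3: D(3) = 3(3 + 1/4) = 39/4; numerator = 2(32/45) = 64/45; a_3 = (64/45)/(39/4) = 256/1755
  n = 4: D(4) = 4(4 + 1/4) = 17; numerator = 2(256/1755) = 512/1755; a_4 = (512/1755)/(17) = 512/29835

r = 3/2; a_0 = 1; a_1 = 8/5; a_2 = 32/45; a_3 = 256/1755; a_4 = 512/29835
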